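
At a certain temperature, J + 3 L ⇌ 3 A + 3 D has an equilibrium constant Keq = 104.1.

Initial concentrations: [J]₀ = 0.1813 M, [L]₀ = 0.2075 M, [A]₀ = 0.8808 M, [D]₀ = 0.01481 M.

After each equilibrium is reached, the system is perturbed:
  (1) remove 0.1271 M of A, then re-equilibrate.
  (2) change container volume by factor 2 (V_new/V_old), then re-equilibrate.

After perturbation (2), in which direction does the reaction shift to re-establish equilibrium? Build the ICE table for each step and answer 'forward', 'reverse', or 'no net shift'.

Direction: forward

Q₀ = 0.00137 vs Keq = 104.1 ⇒ Q<K, forward
Step 1:
                    J           L           A           D
  Initial      0.1813      0.2075      0.8808     0.01481
  Change     -0.04709     -0.1413      0.1413      0.1413
  Equil        0.1342     0.06623       1.022      0.1561
  solve Keq expr → x = 0.04709; check Q = 104.1
Then remove 0.1271 M of A.
Step 2:
                    J           L           A           D
  Initial      0.1342     0.06623       0.895      0.1561
  Change    -0.001844   -0.005531    0.005531    0.005531
  Equil        0.1324      0.0607      0.9005      0.1616
  solve Keq expr → x = 0.001844; check Q = 104.1
Then change container volume by factor 2 (V_new/V_old).
Step 3:
                    J           L           A           D
  Initial     0.06618     0.03035      0.4502      0.0808
  Change    -0.002834   -0.008503    0.008503    0.008503
  Equil       0.06335     0.02185      0.4588     0.08931
  solve Keq expr → x = 0.002834; check Q = 104.1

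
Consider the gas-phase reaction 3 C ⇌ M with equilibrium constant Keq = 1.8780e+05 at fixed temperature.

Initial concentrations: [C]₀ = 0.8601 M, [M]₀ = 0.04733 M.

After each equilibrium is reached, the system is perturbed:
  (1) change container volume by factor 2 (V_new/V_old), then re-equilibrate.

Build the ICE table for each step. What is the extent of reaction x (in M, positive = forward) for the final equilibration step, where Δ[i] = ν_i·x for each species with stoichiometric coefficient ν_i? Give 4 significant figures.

Q₀ = 0.07439 vs Keq = 1.8780e+05 ⇒ Q<K, forward
Step 1:
                   C          M
  Initial     0.8601    0.04733
  Change      -0.848     0.2827
  Equil      0.01207       0.33
  solve Keq expr → x = 0.2827; check Q = 1.8780e+05
Then change container volume by factor 2 (V_new/V_old).
Step 2:
                   C          M
  Initial   0.006034      0.165
  Change    0.003521  -0.001174
  Equil     0.009555     0.1638
  solve Keq expr → x = -0.001174; check Q = 1.8780e+05

x = -0.001174 M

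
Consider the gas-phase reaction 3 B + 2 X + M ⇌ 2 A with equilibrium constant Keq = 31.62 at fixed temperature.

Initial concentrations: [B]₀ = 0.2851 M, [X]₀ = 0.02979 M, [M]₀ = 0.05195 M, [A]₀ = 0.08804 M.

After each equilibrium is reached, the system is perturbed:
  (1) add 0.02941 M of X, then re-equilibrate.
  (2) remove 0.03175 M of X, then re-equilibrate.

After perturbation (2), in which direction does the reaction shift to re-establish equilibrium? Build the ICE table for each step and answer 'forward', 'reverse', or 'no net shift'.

Q₀ = 7255 vs Keq = 31.62 ⇒ Q>K, reverse
Step 1:
                   B          X          M          A
  Initial     0.2851    0.02979    0.05195    0.08804
  Change     0.08533    0.05688    0.02844   -0.05688
  Equil       0.3704    0.08667    0.08039    0.03116
  solve Keq expr → x = -0.02844; check Q = 31.62
Then add 0.02941 M of X.
Step 2:
                   B          X          M          A
  Initial     0.3704     0.1161    0.08039    0.03116
  Change   -0.009233  -0.006155  -0.003078   0.006155
  Equil       0.3612     0.1099    0.07731    0.03731
  solve Keq expr → x = 0.003078; check Q = 31.62
Then remove 0.03175 M of X.
Step 3:
                   B          X          M          A
  Initial     0.3612    0.07818    0.07731    0.03731
  Change        0.01   0.006668   0.003334  -0.006668
  Equil       0.3712    0.08485    0.08065    0.03064
  solve Keq expr → x = -0.003334; check Q = 31.62

Direction: reverse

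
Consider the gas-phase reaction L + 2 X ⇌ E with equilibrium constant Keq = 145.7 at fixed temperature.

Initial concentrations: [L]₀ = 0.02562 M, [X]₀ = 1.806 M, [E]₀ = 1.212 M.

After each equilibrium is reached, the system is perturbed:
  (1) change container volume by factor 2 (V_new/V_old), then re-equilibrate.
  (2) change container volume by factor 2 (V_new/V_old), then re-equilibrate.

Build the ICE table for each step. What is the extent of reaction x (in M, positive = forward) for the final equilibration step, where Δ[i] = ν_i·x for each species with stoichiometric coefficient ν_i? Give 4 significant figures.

x = -0.007122 M

Q₀ = 14.5 vs Keq = 145.7 ⇒ Q<K, forward
Step 1:
                  L         X         E
  init      0.02562     1.806     1.212
  Δ        -0.02288  -0.04577   0.02288
  eq       0.002735      1.76     1.235
  solve Keq expr → x = 0.02288; check Q = 145.7
Then change container volume by factor 2 (V_new/V_old).
Step 2:
                  L         X         E
  init     0.001368    0.8801    0.6174
  Δ        0.003971  0.007942 -0.003971
  eq       0.005339    0.8881    0.6135
  solve Keq expr → x = -0.003971; check Q = 145.7
Then change container volume by factor 2 (V_new/V_old).
Step 3:
                  L         X         E
  init     0.002669     0.444    0.3067
  Δ        0.007122   0.01424 -0.007122
  eq       0.009792    0.4583    0.2996
  solve Keq expr → x = -0.007122; check Q = 145.7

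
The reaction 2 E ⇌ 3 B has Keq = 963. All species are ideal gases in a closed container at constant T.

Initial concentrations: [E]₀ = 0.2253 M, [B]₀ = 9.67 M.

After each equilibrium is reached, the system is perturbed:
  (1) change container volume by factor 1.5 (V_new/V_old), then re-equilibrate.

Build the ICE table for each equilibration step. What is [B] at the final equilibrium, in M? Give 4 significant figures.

[B]_eq = 5.967 M

Q₀ = 1.7814e+04 vs Keq = 963 ⇒ Q>K, reverse
Step 1:
                  E         B
  init       0.2253      9.67
  Δ          0.6096   -0.9144
  eq         0.8349     8.756
  solve Keq expr → x = -0.3048; check Q = 963
Then change container volume by factor 1.5 (V_new/V_old).
Step 2:
                  E         B
  init       0.5566     5.837
  Δ        -0.08684    0.1303
  eq         0.4697     5.967
  solve Keq expr → x = 0.04342; check Q = 963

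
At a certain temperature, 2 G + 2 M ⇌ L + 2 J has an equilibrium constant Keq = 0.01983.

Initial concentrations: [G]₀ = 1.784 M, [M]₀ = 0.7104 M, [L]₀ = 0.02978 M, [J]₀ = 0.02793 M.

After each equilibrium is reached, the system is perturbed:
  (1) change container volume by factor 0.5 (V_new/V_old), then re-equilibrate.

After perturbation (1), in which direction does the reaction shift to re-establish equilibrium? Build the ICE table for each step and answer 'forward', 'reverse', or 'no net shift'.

Q₀ = 1.4463e-05 vs Keq = 0.01983 ⇒ Q<K, forward
Step 1:
                  G         M         L         J
  Initial     1.784    0.7104   0.02978   0.02793
  Change    -0.2383   -0.2383    0.1192    0.2383
  Equil       1.546    0.4721    0.1489    0.2663
  solve Keq expr → x = 0.1192; check Q = 0.01983
Then change container volume by factor 0.5 (V_new/V_old).
Step 2:
                  G         M         L         J
  Initial     3.091    0.9442    0.2979    0.5325
  Change   -0.08749  -0.08749   0.04374   0.08749
  Equil       3.004    0.8567    0.3416      0.62
  solve Keq expr → x = 0.04374; check Q = 0.01983

Direction: forward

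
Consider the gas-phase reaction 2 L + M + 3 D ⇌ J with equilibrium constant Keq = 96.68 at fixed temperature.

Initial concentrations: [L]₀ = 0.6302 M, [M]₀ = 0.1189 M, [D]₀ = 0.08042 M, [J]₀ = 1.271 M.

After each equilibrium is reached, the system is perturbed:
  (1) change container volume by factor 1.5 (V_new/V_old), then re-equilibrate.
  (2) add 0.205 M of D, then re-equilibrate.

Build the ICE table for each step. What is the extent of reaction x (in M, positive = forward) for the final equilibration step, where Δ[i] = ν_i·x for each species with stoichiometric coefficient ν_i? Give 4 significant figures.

Q₀ = 5.1751e+04 vs Keq = 96.68 ⇒ Q>K, reverse
Step 1:
                  L         M         D         J
  init       0.6302    0.1189   0.08042     1.271
  Δ          0.2231    0.1115    0.3346   -0.1115
  eq         0.8533    0.2304     0.415     1.159
  solve Keq expr → x = -0.1115; check Q = 96.68
Then change container volume by factor 1.5 (V_new/V_old).
Step 2:
                  L         M         D         J
  init       0.5688    0.1536    0.2767     0.773
  Δ          0.1033   0.05166     0.155  -0.05166
  eq         0.6722    0.2053    0.4317    0.7213
  solve Keq expr → x = -0.05166; check Q = 96.68
Then add 0.205 M of D.
Step 3:
                  L         M         D         J
  init       0.6722    0.2053    0.6367    0.7213
  Δ        -0.08096  -0.04048   -0.1214   0.04048
  eq         0.5912    0.1648    0.5152    0.7618
  solve Keq expr → x = 0.04048; check Q = 96.68

x = 0.04048 M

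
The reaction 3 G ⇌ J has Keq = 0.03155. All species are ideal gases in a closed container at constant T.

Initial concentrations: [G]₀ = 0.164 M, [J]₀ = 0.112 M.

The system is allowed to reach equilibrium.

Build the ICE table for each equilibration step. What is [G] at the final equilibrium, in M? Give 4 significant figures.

[G]_eq = 0.4889 M

Q₀ = 25.39 vs Keq = 0.03155 ⇒ Q>K, reverse
Step 1:
                    G           J
  init          0.164       0.112
  Δ            0.3249     -0.1083
  eq           0.4889    0.003688
  solve Keq expr → x = -0.1083; check Q = 0.03155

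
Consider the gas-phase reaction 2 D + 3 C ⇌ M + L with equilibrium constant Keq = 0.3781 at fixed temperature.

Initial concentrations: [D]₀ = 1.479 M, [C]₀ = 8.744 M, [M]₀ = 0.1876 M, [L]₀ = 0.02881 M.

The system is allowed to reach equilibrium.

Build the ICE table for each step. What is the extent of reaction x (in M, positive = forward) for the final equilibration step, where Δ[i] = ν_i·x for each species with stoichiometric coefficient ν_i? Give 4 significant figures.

x = 0.7012 M

Q₀ = 3.6958e-06 vs Keq = 0.3781 ⇒ Q<K, forward
Step 1:
                  D         C         M         L
  init        1.479     8.744    0.1876   0.02881
  Δ          -1.402    -2.104    0.7012    0.7012
  eq        0.07656      6.64    0.8888      0.73
  solve Keq expr → x = 0.7012; check Q = 0.3781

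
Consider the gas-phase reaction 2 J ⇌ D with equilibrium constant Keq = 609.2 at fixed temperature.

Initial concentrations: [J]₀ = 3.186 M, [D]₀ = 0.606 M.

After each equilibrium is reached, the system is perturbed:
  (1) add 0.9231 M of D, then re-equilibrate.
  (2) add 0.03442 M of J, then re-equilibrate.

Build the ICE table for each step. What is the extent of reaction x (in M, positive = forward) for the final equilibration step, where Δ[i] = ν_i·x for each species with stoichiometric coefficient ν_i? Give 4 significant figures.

x = 0.01711 M

Q₀ = 0.0597 vs Keq = 609.2 ⇒ Q<K, forward
Step 1:
                   J          D
  I            3.186      0.606
  C           -3.126      1.563
  E          0.05967      2.169
  solve Keq expr → x = 1.563; check Q = 609.2
Then add 0.9231 M of D.
Step 2:
                   J          D
  I          0.05967      3.092
  C          0.01151  -0.005754
  E          0.07118      3.087
  solve Keq expr → x = -0.005754; check Q = 609.2
Then add 0.03442 M of J.
Step 3:
                   J          D
  I           0.1056      3.087
  C         -0.03422    0.01711
  E          0.07138      3.104
  solve Keq expr → x = 0.01711; check Q = 609.2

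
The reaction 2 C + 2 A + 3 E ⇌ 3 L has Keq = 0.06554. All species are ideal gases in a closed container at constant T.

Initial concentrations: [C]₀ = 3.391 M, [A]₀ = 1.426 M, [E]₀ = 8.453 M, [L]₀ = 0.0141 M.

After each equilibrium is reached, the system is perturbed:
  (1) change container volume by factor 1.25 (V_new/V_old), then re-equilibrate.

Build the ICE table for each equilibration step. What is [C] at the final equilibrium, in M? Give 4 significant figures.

Q₀ = 1.9849e-10 vs Keq = 0.06554 ⇒ Q<K, forward
Step 1:
                   C          A          E          L
  Initial      3.391      1.426      8.453     0.0141
  Change      -1.182     -1.182     -1.772      1.772
  Equil        2.209     0.2445      6.681      1.786
  solve Keq expr → x = 0.5908; check Q = 0.06554
Then change container volume by factor 1.25 (V_new/V_old).
Step 2:
                   C          A          E          L
  Initial      1.768     0.1956      5.345      1.429
  Change     0.06348    0.06348    0.09522   -0.09522
  Equil        1.831      0.259       5.44      1.334
  solve Keq expr → x = -0.03174; check Q = 0.06554

[C]_eq = 1.831 M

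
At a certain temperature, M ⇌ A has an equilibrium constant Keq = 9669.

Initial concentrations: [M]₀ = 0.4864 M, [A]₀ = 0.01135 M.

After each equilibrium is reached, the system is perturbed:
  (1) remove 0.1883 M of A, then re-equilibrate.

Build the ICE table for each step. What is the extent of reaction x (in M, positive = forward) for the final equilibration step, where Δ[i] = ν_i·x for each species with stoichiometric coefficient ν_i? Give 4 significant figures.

x = 1.9473e-05 M

Q₀ = 0.02333 vs Keq = 9669 ⇒ Q<K, forward
Step 1:
                    M           A
  init         0.4864     0.01135
  Δ           -0.4863      0.4863
  eq       5.1474e-05      0.4977
  solve Keq expr → x = 0.4863; check Q = 9669
Then remove 0.1883 M of A.
Step 2:
                    M           A
  init     5.1474e-05      0.3094
  Δ       -1.9473e-05  1.9473e-05
  eq       3.2001e-05      0.3094
  solve Keq expr → x = 1.9473e-05; check Q = 9669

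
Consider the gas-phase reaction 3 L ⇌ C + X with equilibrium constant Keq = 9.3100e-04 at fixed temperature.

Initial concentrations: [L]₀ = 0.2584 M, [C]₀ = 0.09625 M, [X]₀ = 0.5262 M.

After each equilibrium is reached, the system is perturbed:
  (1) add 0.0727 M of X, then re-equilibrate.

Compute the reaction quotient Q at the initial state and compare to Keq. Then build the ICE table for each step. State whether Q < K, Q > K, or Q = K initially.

Q₀ = 2.935; Q > K (proceeds reverse)

Q₀ = 2.935 vs Keq = 9.3100e-04 ⇒ Q>K, reverse
Step 1:
                    L           C           X
  init         0.2584     0.09625      0.5262
  Δ            0.2877     -0.0959     -0.0959
  eq           0.5461  3.5235e-04      0.4303
  solve Keq expr → x = -0.0959; check Q = 9.3100e-04
Then add 0.0727 M of X.
Step 2:
                    L           C           X
  init         0.5461  3.5235e-04       0.503
  Δ        1.5193e-04 -5.0644e-05 -5.0644e-05
  eq           0.5462  3.0171e-04       0.503
  solve Keq expr → x = -5.0644e-05; check Q = 9.3100e-04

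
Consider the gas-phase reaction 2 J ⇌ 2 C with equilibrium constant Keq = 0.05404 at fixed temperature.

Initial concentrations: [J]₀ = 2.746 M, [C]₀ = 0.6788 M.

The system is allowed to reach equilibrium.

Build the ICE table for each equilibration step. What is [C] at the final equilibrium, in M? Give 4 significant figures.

Q₀ = 0.06111 vs Keq = 0.05404 ⇒ Q>K, reverse
Step 1:
                    J           C
  Initial       2.746      0.6788
  Change      0.03282    -0.03282
  Equil         2.779       0.646
  solve Keq expr → x = -0.01641; check Q = 0.05404

[C]_eq = 0.646 M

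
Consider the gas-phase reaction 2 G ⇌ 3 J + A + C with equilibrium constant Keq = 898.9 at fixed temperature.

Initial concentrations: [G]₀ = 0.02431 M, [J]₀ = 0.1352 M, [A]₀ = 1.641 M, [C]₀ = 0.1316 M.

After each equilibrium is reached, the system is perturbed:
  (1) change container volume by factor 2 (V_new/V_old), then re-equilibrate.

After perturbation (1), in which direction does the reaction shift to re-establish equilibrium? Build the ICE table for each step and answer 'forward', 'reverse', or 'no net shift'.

Q₀ = 0.9031 vs Keq = 898.9 ⇒ Q<K, forward
Step 1:
                    G           J           A           C
  init        0.02431      0.1352       1.641      0.1316
  Δ          -0.02317     0.03476     0.01159     0.01159
  eq         0.001137        0.17       1.653      0.1432
  solve Keq expr → x = 0.01159; check Q = 898.9
Then change container volume by factor 2 (V_new/V_old).
Step 2:
                    G           J           A           C
  init     5.6842e-04     0.08498      0.8263     0.07159
  Δ       -3.6522e-04  5.4784e-04  1.8261e-04  1.8261e-04
  eq       2.0319e-04     0.08553      0.8265     0.07178
  solve Keq expr → x = 1.8261e-04; check Q = 898.9

Direction: forward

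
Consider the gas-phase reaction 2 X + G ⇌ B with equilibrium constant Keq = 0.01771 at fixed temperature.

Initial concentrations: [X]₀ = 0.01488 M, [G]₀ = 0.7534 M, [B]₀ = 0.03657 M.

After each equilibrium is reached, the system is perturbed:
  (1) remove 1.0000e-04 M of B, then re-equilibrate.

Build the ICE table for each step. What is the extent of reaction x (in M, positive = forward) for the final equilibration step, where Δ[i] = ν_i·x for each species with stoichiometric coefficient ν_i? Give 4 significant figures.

Q₀ = 219.2 vs Keq = 0.01771 ⇒ Q>K, reverse
Step 1:
                    X           G           B
  Initial     0.01488      0.7534     0.03657
  Change      0.07292     0.03646    -0.03646
  Equil        0.0878      0.7899  1.0785e-04
  solve Keq expr → x = -0.03646; check Q = 0.01771
Then remove 1.0000e-04 M of B.
Step 2:
                    X           G           B
  Initial      0.0878      0.7899  7.8454e-06
  Change  -1.9900e-04 -9.9498e-05  9.9498e-05
  Equil       0.08761      0.7898  1.0734e-04
  solve Keq expr → x = 9.9498e-05; check Q = 0.01771

x = 9.9498e-05 M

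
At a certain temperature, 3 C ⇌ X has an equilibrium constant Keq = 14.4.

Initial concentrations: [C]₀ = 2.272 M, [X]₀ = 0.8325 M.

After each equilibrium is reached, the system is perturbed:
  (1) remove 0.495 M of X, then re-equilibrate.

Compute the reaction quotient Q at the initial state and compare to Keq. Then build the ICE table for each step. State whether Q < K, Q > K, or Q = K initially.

Q₀ = 0.07098 vs Keq = 14.4 ⇒ Q<K, forward
Step 1:
                    C           X
  init          2.272      0.8325
  Δ            -1.808      0.6028
  eq           0.4637       1.435
  solve Keq expr → x = 0.6028; check Q = 14.4
Then remove 0.495 M of X.
Step 2:
                    C           X
  init         0.4637      0.9403
  Δ          -0.05822     0.01941
  eq           0.4054      0.9597
  solve Keq expr → x = 0.01941; check Q = 14.4

Q₀ = 0.07098; Q < K (proceeds forward)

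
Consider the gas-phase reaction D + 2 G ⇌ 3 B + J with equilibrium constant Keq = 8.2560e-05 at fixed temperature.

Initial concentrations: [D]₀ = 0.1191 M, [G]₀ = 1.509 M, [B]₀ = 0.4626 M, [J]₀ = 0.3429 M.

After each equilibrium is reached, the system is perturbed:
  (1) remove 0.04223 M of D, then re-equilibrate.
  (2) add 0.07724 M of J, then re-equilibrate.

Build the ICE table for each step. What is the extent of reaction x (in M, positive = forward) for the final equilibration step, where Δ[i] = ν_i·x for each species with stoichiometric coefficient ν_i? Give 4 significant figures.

Q₀ = 0.1252 vs Keq = 8.2560e-05 ⇒ Q>K, reverse
Step 1:
                  D         G         B         J
  I          0.1191     1.509    0.4626    0.3429
  C          0.1317    0.2634   -0.3951   -0.1317
  E          0.2508     1.772   0.06753    0.2112
  solve Keq expr → x = -0.1317; check Q = 8.2560e-05
Then remove 0.04223 M of D.
Step 2:
                  D         G         B         J
  I          0.2086     1.772   0.06753    0.2112
  C        0.001239  0.002477 -0.003716 -0.001239
  E          0.2098     1.775   0.06381      0.21
  solve Keq expr → x = -0.001239; check Q = 8.2560e-05
Then add 0.07724 M of J.
Step 3:
                  D         G         B         J
  I          0.2098     1.775   0.06381    0.2872
  C        0.001976  0.003952 -0.005929 -0.001976
  E          0.2118     1.779   0.05789    0.2852
  solve Keq expr → x = -0.001976; check Q = 8.2560e-05

x = -0.001976 M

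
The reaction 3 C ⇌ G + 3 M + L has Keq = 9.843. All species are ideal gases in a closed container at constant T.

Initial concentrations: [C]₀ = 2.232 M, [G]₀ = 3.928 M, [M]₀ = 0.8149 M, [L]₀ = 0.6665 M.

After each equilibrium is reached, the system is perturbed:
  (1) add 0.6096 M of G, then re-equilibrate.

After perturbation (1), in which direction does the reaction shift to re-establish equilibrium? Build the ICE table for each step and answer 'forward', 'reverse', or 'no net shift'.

Q₀ = 0.1274 vs Keq = 9.843 ⇒ Q<K, forward
Step 1:
                  C         G         M         L
  I           2.232     3.928    0.8149    0.6665
  C         -0.9273    0.3091    0.9273    0.3091
  E           1.305     4.237     1.742    0.9756
  solve Keq expr → x = 0.3091; check Q = 9.843
Then add 0.6096 M of G.
Step 2:
                  C         G         M         L
  I           1.305     4.847     1.742    0.9756
  C         0.03039  -0.01013  -0.03039  -0.01013
  E           1.335     4.837     1.712    0.9655
  solve Keq expr → x = -0.01013; check Q = 9.843

Direction: reverse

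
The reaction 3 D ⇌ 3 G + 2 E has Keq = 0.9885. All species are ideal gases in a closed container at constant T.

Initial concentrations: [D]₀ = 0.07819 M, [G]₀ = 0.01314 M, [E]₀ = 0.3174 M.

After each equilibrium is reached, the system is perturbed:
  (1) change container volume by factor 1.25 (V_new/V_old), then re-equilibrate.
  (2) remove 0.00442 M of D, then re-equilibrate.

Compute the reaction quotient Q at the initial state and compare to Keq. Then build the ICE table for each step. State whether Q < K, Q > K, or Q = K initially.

Q₀ = 4.7813e-04 vs Keq = 0.9885 ⇒ Q<K, forward
Step 1:
                   D          G          E
  init       0.07819    0.01314     0.3174
  Δ         -0.04783    0.04783    0.03189
  eq         0.03036    0.06097     0.3493
  solve Keq expr → x = 0.01594; check Q = 0.9885
Then change container volume by factor 1.25 (V_new/V_old).
Step 2:
                   D          G          E
  init       0.02429    0.04878     0.2794
  Δ        -0.002293   0.002293   0.001529
  eq         0.02199    0.05107      0.281
  solve Keq expr → x = 7.6439e-04; check Q = 0.9885
Then remove 0.00442 M of D.
Step 3:
                   D          G          E
  init       0.01757    0.05107      0.281
  Δ          0.00302   -0.00302  -0.002014
  eq         0.02059    0.04805     0.2789
  solve Keq expr → x = -0.001007; check Q = 0.9885

Q₀ = 4.7813e-04; Q < K (proceeds forward)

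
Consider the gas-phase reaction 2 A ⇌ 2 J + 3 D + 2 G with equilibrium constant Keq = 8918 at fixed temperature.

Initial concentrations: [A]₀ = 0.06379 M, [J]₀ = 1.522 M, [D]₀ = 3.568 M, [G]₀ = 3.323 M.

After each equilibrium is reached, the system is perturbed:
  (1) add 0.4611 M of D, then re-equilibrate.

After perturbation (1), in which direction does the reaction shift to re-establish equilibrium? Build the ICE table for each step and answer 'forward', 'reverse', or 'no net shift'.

Direction: reverse

Q₀ = 2.8553e+05 vs Keq = 8918 ⇒ Q>K, reverse
Step 1:
                   A          J          D          G
  Initial    0.06379      1.522      3.568      3.323
  Change      0.1962    -0.1962    -0.2943    -0.1962
  Equil         0.26      1.326      3.274      3.127
  solve Keq expr → x = -0.09811; check Q = 8918
Then add 0.4611 M of D.
Step 2:
                   A          J          D          G
  Initial       0.26      1.326      3.735      3.127
  Change     0.03738   -0.03738   -0.05608   -0.03738
  Equil       0.2974      1.288      3.679      3.089
  solve Keq expr → x = -0.01869; check Q = 8918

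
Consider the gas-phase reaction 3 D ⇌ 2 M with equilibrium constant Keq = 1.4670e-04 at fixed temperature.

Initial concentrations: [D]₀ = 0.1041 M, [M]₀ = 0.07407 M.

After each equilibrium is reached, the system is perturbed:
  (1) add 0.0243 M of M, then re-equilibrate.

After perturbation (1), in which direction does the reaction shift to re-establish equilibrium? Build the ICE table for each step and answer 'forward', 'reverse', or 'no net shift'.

Q₀ = 4.863 vs Keq = 1.4670e-04 ⇒ Q>K, reverse
Step 1:
                   D          M
  I           0.1041    0.07407
  C           0.1093   -0.07288
  E           0.2134   0.001194
  solve Keq expr → x = -0.03644; check Q = 1.4670e-04
Then add 0.0243 M of M.
Step 2:
                   D          M
  I           0.2134    0.02549
  C          0.03598   -0.02399
  E           0.2494   0.001508
  solve Keq expr → x = -0.01199; check Q = 1.4670e-04

Direction: reverse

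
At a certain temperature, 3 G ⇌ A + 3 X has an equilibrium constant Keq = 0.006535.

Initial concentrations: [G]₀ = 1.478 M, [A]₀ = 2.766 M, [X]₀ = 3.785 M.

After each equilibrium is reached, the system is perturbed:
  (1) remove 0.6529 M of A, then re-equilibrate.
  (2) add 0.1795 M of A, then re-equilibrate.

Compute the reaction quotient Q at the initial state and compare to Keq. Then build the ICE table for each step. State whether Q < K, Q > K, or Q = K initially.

Q₀ = 46.45; Q > K (proceeds reverse)

Q₀ = 46.45 vs Keq = 0.006535 ⇒ Q>K, reverse
Step 1:
                  G         A         X
  I           1.478     2.766     3.785
  C           3.077    -1.026    -3.077
  E           4.555      1.74     0.708
  solve Keq expr → x = -1.026; check Q = 0.006535
Then remove 0.6529 M of A.
Step 2:
                  G         A         X
  I           4.555     1.087     0.708
  C        -0.09512   0.03171   0.09512
  E            4.46     1.119    0.8031
  solve Keq expr → x = 0.03171; check Q = 0.006535
Then add 0.1795 M of A.
Step 3:
                  G         A         X
  I            4.46     1.299    0.8031
  C         0.03139  -0.01046  -0.03139
  E           4.491     1.288    0.7717
  solve Keq expr → x = -0.01046; check Q = 0.006535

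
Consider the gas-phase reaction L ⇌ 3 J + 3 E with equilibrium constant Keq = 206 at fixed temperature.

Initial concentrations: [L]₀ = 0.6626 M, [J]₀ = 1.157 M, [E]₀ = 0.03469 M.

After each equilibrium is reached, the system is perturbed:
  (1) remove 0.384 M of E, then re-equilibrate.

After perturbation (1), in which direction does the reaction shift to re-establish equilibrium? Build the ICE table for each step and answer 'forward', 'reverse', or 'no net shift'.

Direction: forward

Q₀ = 9.7580e-05 vs Keq = 206 ⇒ Q<K, forward
Step 1:
                    L           J           E
  init         0.6626       1.157     0.03469
  Δ           -0.4531       1.359       1.359
  eq           0.2095       2.516       1.394
  solve Keq expr → x = 0.4531; check Q = 206
Then remove 0.384 M of E.
Step 2:
                    L           J           E
  init         0.2095       2.516        1.01
  Δ          -0.05601       0.168       0.168
  eq           0.1535       2.684       1.178
  solve Keq expr → x = 0.05601; check Q = 206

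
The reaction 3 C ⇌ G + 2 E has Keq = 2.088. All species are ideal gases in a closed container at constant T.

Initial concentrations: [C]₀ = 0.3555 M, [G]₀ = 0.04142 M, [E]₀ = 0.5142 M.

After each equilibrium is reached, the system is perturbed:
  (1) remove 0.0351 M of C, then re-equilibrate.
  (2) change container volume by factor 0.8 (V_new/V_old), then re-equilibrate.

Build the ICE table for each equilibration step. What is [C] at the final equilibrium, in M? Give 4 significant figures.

Q₀ = 0.2438 vs Keq = 2.088 ⇒ Q<K, forward
Step 1:
                  C         G         E
  Initial    0.3555   0.04142    0.5142
  Change    -0.1172   0.03908   0.07815
  Equil      0.2383    0.0805    0.5924
  solve Keq expr → x = 0.03908; check Q = 2.088
Then remove 0.0351 M of C.
Step 2:
                  C         G         E
  Initial    0.2032    0.0805    0.5924
  Change    0.02319  -0.00773  -0.01546
  Equil      0.2264   0.07277    0.5769
  solve Keq expr → x = -0.00773; check Q = 2.088
Then change container volume by factor 0.8 (V_new/V_old).
Step 3:
                  C         G         E
  Initial    0.2829   0.09096    0.7211
  Change          0         0         0
  Equil      0.2829   0.09096    0.7211
  solve Keq expr → x = 0; check Q = 2.088

[C]_eq = 0.2829 M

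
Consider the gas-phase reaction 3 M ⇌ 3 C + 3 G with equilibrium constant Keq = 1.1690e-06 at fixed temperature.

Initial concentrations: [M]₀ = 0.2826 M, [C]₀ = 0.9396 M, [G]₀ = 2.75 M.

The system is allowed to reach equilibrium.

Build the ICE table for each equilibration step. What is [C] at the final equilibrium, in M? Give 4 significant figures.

Q₀ = 764.4 vs Keq = 1.1690e-06 ⇒ Q>K, reverse
Step 1:
                   M          C          G
  init        0.2826     0.9396       2.75
  Δ           0.9326    -0.9326    -0.9326
  eq           1.215   0.007043      1.817
  solve Keq expr → x = -0.3109; check Q = 1.1690e-06

[C]_eq = 0.007043 M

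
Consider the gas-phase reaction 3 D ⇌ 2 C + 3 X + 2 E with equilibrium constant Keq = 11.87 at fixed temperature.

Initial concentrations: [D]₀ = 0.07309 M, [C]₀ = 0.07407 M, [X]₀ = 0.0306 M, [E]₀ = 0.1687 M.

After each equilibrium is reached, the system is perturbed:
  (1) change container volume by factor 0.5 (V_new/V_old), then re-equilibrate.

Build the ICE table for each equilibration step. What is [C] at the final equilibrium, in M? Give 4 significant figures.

[C]_eq = 0.2337 M

Q₀ = 1.1458e-05 vs Keq = 11.87 ⇒ Q<K, forward
Step 1:
                  D         C         X         E
  Initial   0.07309   0.07407    0.0306    0.1687
  Change   -0.06926   0.04618   0.06926   0.04618
  Equil    0.003826    0.1202   0.09986    0.2149
  solve Keq expr → x = 0.02309; check Q = 11.87
Then change container volume by factor 0.5 (V_new/V_old).
Step 2:
                  D         C         X         E
  Initial  0.007652    0.2405    0.1997    0.4298
  Change    0.01012 -0.006747  -0.01012 -0.006747
  Equil     0.01777    0.2337    0.1896     0.423
  solve Keq expr → x = -0.003374; check Q = 11.87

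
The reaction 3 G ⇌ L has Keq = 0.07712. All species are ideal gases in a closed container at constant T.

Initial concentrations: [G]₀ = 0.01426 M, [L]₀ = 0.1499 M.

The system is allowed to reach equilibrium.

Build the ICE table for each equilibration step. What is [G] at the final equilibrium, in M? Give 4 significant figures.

Q₀ = 5.1694e+04 vs Keq = 0.07712 ⇒ Q>K, reverse
Step 1:
                  G         L
  I         0.01426    0.1499
  C          0.4295   -0.1432
  E          0.4437  0.006739
  solve Keq expr → x = -0.1432; check Q = 0.07712

[G]_eq = 0.4437 M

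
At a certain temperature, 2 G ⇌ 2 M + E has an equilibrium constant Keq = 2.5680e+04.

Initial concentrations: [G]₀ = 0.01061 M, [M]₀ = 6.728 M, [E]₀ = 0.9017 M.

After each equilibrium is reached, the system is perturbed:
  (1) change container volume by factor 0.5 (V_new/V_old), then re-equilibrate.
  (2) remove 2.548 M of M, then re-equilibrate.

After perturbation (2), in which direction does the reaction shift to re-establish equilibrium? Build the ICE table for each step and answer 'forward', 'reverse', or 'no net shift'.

Direction: forward

Q₀ = 3.6258e+05 vs Keq = 2.5680e+04 ⇒ Q>K, reverse
Step 1:
                  G         M         E
  I         0.01061     6.728    0.9017
  C         0.02877  -0.02877  -0.01438
  E         0.03938     6.699    0.8873
  solve Keq expr → x = -0.01438; check Q = 2.5680e+04
Then change container volume by factor 0.5 (V_new/V_old).
Step 2:
                  G         M         E
  I         0.07876      13.4     1.775
  C         0.03186  -0.03186  -0.01593
  E          0.1106     13.37     1.759
  solve Keq expr → x = -0.01593; check Q = 2.5680e+04
Then remove 2.548 M of M.
Step 3:
                  G         M         E
  I          0.1106     10.82     1.759
  C        -0.02065   0.02065   0.01033
  E         0.08996     10.84     1.769
  solve Keq expr → x = 0.01033; check Q = 2.5680e+04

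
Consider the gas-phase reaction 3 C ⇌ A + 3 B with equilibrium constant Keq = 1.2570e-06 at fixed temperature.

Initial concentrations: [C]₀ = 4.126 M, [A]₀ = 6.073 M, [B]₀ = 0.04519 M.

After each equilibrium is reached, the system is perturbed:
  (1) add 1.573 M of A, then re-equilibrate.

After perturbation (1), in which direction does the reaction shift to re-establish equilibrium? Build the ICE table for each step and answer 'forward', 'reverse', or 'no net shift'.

Q₀ = 7.9789e-06 vs Keq = 1.2570e-06 ⇒ Q>K, reverse
Step 1:
                   C          A          B
  Initial      4.126      6.073    0.04519
  Change     0.02065  -0.006884   -0.02065
  Equil        4.147      6.066    0.02454
  solve Keq expr → x = -0.006884; check Q = 1.2570e-06
Then add 1.573 M of A.
Step 2:
                   C          A          B
  Initial      4.147      7.639    0.02454
  Change    0.001805 -6.0157e-04  -0.001805
  Equil        4.148      7.639    0.02273
  solve Keq expr → x = -6.0157e-04; check Q = 1.2570e-06

Direction: reverse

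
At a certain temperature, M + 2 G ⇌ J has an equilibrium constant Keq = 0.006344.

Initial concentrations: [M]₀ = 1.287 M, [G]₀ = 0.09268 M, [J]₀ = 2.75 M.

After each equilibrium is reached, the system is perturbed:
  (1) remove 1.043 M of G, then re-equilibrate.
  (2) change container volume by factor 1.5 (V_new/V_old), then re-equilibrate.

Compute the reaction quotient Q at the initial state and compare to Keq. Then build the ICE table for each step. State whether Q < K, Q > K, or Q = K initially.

Q₀ = 248.8 vs Keq = 0.006344 ⇒ Q>K, reverse
Step 1:
                   M          G          J
  init         1.287    0.09268       2.75
  Δ            2.267      4.534     -2.267
  eq           3.554      4.627     0.4828
  solve Keq expr → x = -2.267; check Q = 0.006344
Then remove 1.043 M of G.
Step 2:
                   M          G          J
  init         3.554      3.584     0.4828
  Δ           0.1351     0.2701    -0.1351
  eq           3.689      3.854     0.3477
  solve Keq expr → x = -0.1351; check Q = 0.006344
Then change container volume by factor 1.5 (V_new/V_old).
Step 3:
                   M          G          J
  init          2.46       2.57     0.2318
  Δ           0.1059     0.2118    -0.1059
  eq           2.565      2.781     0.1259
  solve Keq expr → x = -0.1059; check Q = 0.006344

Q₀ = 248.8; Q > K (proceeds reverse)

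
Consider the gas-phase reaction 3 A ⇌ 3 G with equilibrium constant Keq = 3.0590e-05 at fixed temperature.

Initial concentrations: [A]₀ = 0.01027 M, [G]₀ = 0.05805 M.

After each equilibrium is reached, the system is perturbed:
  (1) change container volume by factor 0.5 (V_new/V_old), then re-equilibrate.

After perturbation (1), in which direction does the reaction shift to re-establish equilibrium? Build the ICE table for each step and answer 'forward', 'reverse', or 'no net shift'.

Q₀ = 180.6 vs Keq = 3.0590e-05 ⇒ Q>K, reverse
Step 1:
                   A          G
  init       0.01027    0.05805
  Δ          0.05598   -0.05598
  eq         0.06625   0.002072
  solve Keq expr → x = -0.01866; check Q = 3.0590e-05
Then change container volume by factor 0.5 (V_new/V_old).
Step 2:
                   A          G
  init        0.1325   0.004144
  Δ                0          0
  eq          0.1325   0.004144
  solve Keq expr → x = 0; check Q = 3.0590e-05

Direction: no net shift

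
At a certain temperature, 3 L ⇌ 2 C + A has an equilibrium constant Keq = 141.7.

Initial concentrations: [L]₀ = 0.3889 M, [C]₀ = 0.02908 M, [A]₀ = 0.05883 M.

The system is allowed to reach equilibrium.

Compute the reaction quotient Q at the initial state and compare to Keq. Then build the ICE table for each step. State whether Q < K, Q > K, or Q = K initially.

Q₀ = 8.4581e-04 vs Keq = 141.7 ⇒ Q<K, forward
Step 1:
                  L         C         A
  Initial    0.3889   0.02908   0.05883
  Change    -0.3454    0.2302    0.1151
  Equil     0.04354    0.2593    0.1739
  solve Keq expr → x = 0.1151; check Q = 141.7

Q₀ = 8.4581e-04; Q < K (proceeds forward)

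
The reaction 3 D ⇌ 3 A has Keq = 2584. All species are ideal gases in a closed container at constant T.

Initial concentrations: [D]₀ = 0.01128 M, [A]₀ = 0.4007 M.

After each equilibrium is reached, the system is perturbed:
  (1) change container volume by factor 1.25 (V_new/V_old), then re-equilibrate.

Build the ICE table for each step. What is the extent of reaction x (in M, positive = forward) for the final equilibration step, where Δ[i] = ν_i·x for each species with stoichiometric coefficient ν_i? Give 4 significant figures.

Q₀ = 4.4826e+04 vs Keq = 2584 ⇒ Q>K, reverse
Step 1:
                    D           A
  I           0.01128      0.4007
  C            0.0167     -0.0167
  E           0.02798       0.384
  solve Keq expr → x = -0.005568; check Q = 2584
Then change container volume by factor 1.25 (V_new/V_old).
Step 2:
                    D           A
  I           0.02239      0.3072
  C                 0           0
  E           0.02239      0.3072
  solve Keq expr → x = 0; check Q = 2584

x = 0 M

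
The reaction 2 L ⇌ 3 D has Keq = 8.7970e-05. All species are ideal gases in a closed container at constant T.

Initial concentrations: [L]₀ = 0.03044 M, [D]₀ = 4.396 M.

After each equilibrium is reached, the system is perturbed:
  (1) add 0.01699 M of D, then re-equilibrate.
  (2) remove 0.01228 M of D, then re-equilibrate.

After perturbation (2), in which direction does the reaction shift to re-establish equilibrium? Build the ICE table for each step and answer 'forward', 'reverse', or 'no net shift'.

Direction: forward

Q₀ = 9.1682e+04 vs Keq = 8.7970e-05 ⇒ Q>K, reverse
Step 1:
                    L           D
  Initial     0.03044       4.396
  Change         2.87      -4.306
  Equil         2.901     0.09046
  solve Keq expr → x = -1.435; check Q = 8.7970e-05
Then add 0.01699 M of D.
Step 2:
                    L           D
  Initial       2.901      0.1075
  Change      0.01117    -0.01676
  Equil         2.912     0.09069
  solve Keq expr → x = -0.005586; check Q = 8.7970e-05
Then remove 0.01228 M of D.
Step 3:
                    L           D
  Initial       2.912     0.07841
  Change    -0.008075     0.01211
  Equil         2.904     0.09052
  solve Keq expr → x = 0.004037; check Q = 8.7970e-05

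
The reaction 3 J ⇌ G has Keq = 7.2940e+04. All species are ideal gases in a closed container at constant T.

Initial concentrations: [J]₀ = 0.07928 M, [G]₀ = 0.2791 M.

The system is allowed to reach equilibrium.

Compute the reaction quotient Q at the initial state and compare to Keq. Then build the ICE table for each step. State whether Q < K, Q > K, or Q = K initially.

Q₀ = 560.1 vs Keq = 7.2940e+04 ⇒ Q<K, forward
Step 1:
                   J          G
  Initial    0.07928     0.2791
  Change    -0.06325    0.02108
  Equil      0.01603     0.3002
  solve Keq expr → x = 0.02108; check Q = 7.2940e+04

Q₀ = 560.1; Q < K (proceeds forward)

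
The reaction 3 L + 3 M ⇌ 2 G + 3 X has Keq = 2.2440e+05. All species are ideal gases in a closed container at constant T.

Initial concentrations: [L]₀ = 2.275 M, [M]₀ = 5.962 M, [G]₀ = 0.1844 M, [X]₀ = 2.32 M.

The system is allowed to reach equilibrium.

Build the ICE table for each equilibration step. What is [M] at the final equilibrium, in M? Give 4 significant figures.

Q₀ = 1.7016e-04 vs Keq = 2.2440e+05 ⇒ Q<K, forward
Step 1:
                    L           M           G           X
  I             2.275       5.962      0.1844        2.32
  C            -2.246      -2.246       1.498       2.246
  E            0.0286       3.716       1.682       4.566
  solve Keq expr → x = 0.7488; check Q = 2.2440e+05

[M]_eq = 3.716 M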